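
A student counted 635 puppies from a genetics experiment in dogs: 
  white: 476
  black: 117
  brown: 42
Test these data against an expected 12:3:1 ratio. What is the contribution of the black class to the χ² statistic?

0.036

The 12:3:1 ratio has 16 parts, so with N = 635 the expected counts are:
  white: 635 × 12/16 = 476.25
  black: 635 × 3/16 = 119.0625
  brown: 635 × 1/16 = 39.6875
Contribution of black: (117 − 119.0625)² / 119.0625 = 0.0357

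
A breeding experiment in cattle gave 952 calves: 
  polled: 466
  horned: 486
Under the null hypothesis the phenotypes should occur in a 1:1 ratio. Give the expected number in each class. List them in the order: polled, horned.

Under the 1:1 hypothesis (Σ ratio = 2, N = 952):
  polled: 952 × 1/2 = 476
  horned: 952 × 1/2 = 476

476, 476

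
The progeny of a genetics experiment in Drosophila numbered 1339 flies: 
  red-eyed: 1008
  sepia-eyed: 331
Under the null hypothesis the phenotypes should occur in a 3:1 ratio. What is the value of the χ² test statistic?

0.056

Expected counts for N = 1339 under a 3:1 ratio (total parts = 4):
  red-eyed: 1339 × 3/4 = 1004.25
  sepia-eyed: 1339 × 1/4 = 334.75
χ² = Σ (O − E)² / E
  red-eyed: (1008 − 1004.25)² / 1004.25 = 0.0140
  sepia-eyed: (331 − 334.75)² / 334.75 = 0.0420
χ² = 0.0140 + 0.0420 = 0.056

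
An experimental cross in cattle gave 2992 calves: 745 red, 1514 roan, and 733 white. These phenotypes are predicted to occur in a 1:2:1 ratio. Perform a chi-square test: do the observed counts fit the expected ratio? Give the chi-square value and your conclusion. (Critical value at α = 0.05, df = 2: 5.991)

Total ratio parts = 4. Expected numbers out of 2992:
  red: 2992 × 1/4 = 748
  roan: 2992 × 2/4 = 1496
  white: 2992 × 1/4 = 748
χ² = Σ (O − E)² / E
  red: (745 − 748)² / 748 = 0.0120
  roan: (1514 − 1496)² / 1496 = 0.2166
  white: (733 − 748)² / 748 = 0.3008
χ² = 0.0120 + 0.2166 + 0.3008 = 0.5294 ≈ 0.529
Degrees of freedom = 3 − 1 = 2; critical value at α = 0.05 is 5.991.
Since 0.529 < 5.991, we fail to reject the null hypothesis — the data are consistent with the 1:2:1 ratio.

0.529; consistent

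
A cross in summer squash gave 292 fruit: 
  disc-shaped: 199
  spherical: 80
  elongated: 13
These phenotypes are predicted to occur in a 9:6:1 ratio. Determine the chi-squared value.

Total ratio parts = 16. Expected numbers out of 292:
  disc-shaped: 292 × 9/16 = 164.25
  spherical: 292 × 6/16 = 109.5
  elongated: 292 × 1/16 = 18.25
χ² = Σ (O − E)² / E
  disc-shaped: (199 − 164.25)² / 164.25 = 7.3520
  spherical: (80 − 109.5)² / 109.5 = 7.9475
  elongated: (13 − 18.25)² / 18.25 = 1.5103
χ² = 7.3520 + 7.9475 + 1.5103 = 16.8098 ≈ 16.810

16.810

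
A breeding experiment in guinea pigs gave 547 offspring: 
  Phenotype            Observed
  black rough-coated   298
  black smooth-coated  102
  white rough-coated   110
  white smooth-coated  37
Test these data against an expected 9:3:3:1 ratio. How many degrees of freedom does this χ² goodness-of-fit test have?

A goodness-of-fit test with 4 phenotype classes has df = 4 − 1 = 3.

3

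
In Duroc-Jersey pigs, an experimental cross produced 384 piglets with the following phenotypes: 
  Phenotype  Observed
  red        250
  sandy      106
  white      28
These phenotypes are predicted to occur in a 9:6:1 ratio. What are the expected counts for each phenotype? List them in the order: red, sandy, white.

216, 144, 24

Total ratio parts = 16. Expected numbers out of 384:
  red: 384 × 9/16 = 216
  sandy: 384 × 6/16 = 144
  white: 384 × 1/16 = 24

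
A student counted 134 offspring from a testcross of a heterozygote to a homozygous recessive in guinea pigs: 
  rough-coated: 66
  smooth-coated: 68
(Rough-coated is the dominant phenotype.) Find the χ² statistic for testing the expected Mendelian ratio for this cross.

A testcross of a heterozygote (Aa × aa) gives a 1:1 phenotypic ratio.
Total ratio parts = 2. Expected numbers out of 134:
  rough-coated: 134 × 1/2 = 67
  smooth-coated: 134 × 1/2 = 67
χ² = Σ (O − E)² / E
  rough-coated: (66 − 67)² / 67 = 0.0149
  smooth-coated: (68 − 67)² / 67 = 0.0149
χ² = 0.0149 + 0.0149 = 0.0298 ≈ 0.030

0.030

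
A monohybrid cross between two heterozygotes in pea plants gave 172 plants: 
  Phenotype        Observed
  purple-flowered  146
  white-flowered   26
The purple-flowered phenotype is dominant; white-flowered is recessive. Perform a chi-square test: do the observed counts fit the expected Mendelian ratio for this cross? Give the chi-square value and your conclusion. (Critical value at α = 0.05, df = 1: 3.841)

For a monohybrid cross between heterozygotes with complete dominance, the expected phenotypic ratio is 3:1.
Expected counts for N = 172 under a 3:1 ratio (total parts = 4):
  purple-flowered: 172 × 3/4 = 129
  white-flowered: 172 × 1/4 = 43
χ² = Σ (O − E)² / E
  purple-flowered: (146 − 129)² / 129 = 2.2403
  white-flowered: (26 − 43)² / 43 = 6.7209
χ² = 2.2403 + 6.7209 = 8.9612 ≈ 8.961
Degrees of freedom = 2 − 1 = 1; critical value at α = 0.05 is 3.841.
Since 8.961 > 3.841, we reject the null hypothesis — the data do not fit the 3:1 ratio.

8.961; not consistent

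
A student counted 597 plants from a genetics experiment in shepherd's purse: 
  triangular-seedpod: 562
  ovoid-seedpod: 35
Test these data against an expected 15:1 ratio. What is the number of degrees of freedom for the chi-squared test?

1

A goodness-of-fit test with 2 phenotype classes has df = 2 − 1 = 1.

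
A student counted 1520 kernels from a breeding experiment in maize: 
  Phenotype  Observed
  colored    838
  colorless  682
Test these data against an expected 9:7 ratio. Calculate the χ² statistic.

Expected counts for N = 1520 under a 9:7 ratio (total parts = 16):
  colored: 1520 × 9/16 = 855
  colorless: 1520 × 7/16 = 665
χ² = Σ (O − E)² / E
  colored: (838 − 855)² / 855 = 0.3380
  colorless: (682 − 665)² / 665 = 0.4346
χ² = 0.3380 + 0.4346 = 0.7726 ≈ 0.773

0.773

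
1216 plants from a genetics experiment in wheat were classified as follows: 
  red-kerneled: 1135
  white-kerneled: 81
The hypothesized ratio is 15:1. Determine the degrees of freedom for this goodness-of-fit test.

A goodness-of-fit test with 2 phenotype classes has df = 2 − 1 = 1.

1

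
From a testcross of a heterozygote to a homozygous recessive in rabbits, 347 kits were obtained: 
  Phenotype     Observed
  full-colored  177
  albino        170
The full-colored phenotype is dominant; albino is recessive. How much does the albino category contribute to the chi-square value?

A testcross of a heterozygote (Aa × aa) gives a 1:1 phenotypic ratio.
The 1:1 ratio has 2 parts, so with N = 347 the expected counts are:
  full-colored: 347 × 1/2 = 173.5
  albino: 347 × 1/2 = 173.5
Contribution of albino: (170 − 173.5)² / 173.5 = 0.0706

0.071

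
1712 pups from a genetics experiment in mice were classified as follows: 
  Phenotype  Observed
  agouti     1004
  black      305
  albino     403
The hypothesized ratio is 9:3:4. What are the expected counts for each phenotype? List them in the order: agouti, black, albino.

Total ratio parts = 16. Expected numbers out of 1712:
  agouti: 1712 × 9/16 = 963
  black: 1712 × 3/16 = 321
  albino: 1712 × 4/16 = 428

963, 321, 428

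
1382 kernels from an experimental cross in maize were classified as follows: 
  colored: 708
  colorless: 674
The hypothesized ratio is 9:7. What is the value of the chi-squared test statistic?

14.151

Expected counts for N = 1382 under a 9:7 ratio (total parts = 16):
  colored: 1382 × 9/16 = 777.375
  colorless: 1382 × 7/16 = 604.625
χ² = Σ (O − E)² / E
  colored: (708 − 777.375)² / 777.375 = 6.1912
  colorless: (674 − 604.625)² / 604.625 = 7.9601
χ² = 6.1912 + 7.9601 = 14.1513 ≈ 14.151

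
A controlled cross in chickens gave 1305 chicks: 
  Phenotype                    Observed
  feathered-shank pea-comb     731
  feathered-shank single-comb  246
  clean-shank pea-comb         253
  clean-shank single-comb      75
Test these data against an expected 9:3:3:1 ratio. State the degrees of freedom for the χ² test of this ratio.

3

A goodness-of-fit test with 4 phenotype classes has df = 4 − 1 = 3.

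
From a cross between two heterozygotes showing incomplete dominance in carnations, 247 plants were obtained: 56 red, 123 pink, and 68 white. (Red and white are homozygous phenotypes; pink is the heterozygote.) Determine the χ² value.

With incomplete dominance, a heterozygote × heterozygote cross gives a 1:2:1 phenotypic ratio.
Under the 1:2:1 hypothesis (Σ ratio = 4, N = 247):
  red: 247 × 1/4 = 61.75
  pink: 247 × 2/4 = 123.5
  white: 247 × 1/4 = 61.75
χ² = Σ (O − E)² / E
  red: (56 − 61.75)² / 61.75 = 0.5354
  pink: (123 − 123.5)² / 123.5 = 0.0020
  white: (68 − 61.75)² / 61.75 = 0.6326
χ² = 0.5354 + 0.0020 + 0.6326 = 1.170

1.170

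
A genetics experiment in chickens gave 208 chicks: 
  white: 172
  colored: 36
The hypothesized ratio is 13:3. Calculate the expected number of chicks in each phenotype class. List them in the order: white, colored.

169, 39

The 13:3 ratio has 16 parts, so with N = 208 the expected counts are:
  white: 208 × 13/16 = 169
  colored: 208 × 3/16 = 39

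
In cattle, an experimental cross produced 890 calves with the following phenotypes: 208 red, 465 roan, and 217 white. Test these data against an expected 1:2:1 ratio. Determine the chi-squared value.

The 1:2:1 ratio has 4 parts, so with N = 890 the expected counts are:
  red: 890 × 1/4 = 222.5
  roan: 890 × 2/4 = 445
  white: 890 × 1/4 = 222.5
χ² = Σ (O − E)² / E
  red: (208 − 222.5)² / 222.5 = 0.9449
  roan: (465 − 445)² / 445 = 0.8989
  white: (217 − 222.5)² / 222.5 = 0.1360
χ² = 0.9449 + 0.8989 + 0.1360 = 1.9798 ≈ 1.980

1.980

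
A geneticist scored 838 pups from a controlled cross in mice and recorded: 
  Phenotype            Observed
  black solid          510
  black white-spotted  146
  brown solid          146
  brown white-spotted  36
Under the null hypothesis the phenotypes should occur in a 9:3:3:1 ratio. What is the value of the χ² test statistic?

9.860

Expected counts for N = 838 under a 9:3:3:1 ratio (total parts = 16):
  black solid: 838 × 9/16 = 471.375
  black white-spotted: 838 × 3/16 = 157.125
  brown solid: 838 × 3/16 = 157.125
  brown white-spotted: 838 × 1/16 = 52.375
χ² = Σ (O − E)² / E
  black solid: (510 − 471.375)² / 471.375 = 3.1650
  black white-spotted: (146 − 157.125)² / 157.125 = 0.7877
  brown solid: (146 − 157.125)² / 157.125 = 0.7877
  brown white-spotted: (36 − 52.375)² / 52.375 = 5.1196
χ² = 3.1650 + 0.7877 + 0.7877 + 5.1196 = 9.860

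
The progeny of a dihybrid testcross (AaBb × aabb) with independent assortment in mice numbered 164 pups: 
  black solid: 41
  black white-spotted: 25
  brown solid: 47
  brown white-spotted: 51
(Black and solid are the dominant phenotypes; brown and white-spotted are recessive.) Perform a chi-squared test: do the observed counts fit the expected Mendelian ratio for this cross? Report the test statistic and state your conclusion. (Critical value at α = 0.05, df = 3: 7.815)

9.561; not consistent

A dihybrid testcross with independent assortment gives a 1:1:1:1 ratio.
Expected counts for N = 164 under a 1:1:1:1 ratio (total parts = 4):
  black solid: 164 × 1/4 = 41
  black white-spotted: 164 × 1/4 = 41
  brown solid: 164 × 1/4 = 41
  brown white-spotted: 164 × 1/4 = 41
χ² = Σ (O − E)² / E
  black solid: (41 − 41)² / 41 = 0.0000
  black white-spotted: (25 − 41)² / 41 = 6.2439
  brown solid: (47 − 41)² / 41 = 0.8780
  brown white-spotted: (51 − 41)² / 41 = 2.4390
χ² = 0.0000 + 6.2439 + 0.8780 + 2.4390 = 9.5609 ≈ 9.561
Degrees of freedom = 4 − 1 = 3; critical value at α = 0.05 is 7.815.
Since 9.561 > 7.815, we reject the null hypothesis — the data do not fit the 1:1:1:1 ratio.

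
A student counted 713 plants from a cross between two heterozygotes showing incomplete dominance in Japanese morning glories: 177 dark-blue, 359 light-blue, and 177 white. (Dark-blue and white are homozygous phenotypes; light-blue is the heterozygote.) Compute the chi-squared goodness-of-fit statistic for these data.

With incomplete dominance, a heterozygote × heterozygote cross gives a 1:2:1 phenotypic ratio.
The 1:2:1 ratio has 4 parts, so with N = 713 the expected counts are:
  dark-blue: 713 × 1/4 = 178.25
  light-blue: 713 × 2/4 = 356.5
  white: 713 × 1/4 = 178.25
χ² = Σ (O − E)² / E
  dark-blue: (177 − 178.25)² / 178.25 = 0.0088
  light-blue: (359 − 356.5)² / 356.5 = 0.0175
  white: (177 − 178.25)² / 178.25 = 0.0088
χ² = 0.0088 + 0.0175 + 0.0088 = 0.0351 ≈ 0.035

0.035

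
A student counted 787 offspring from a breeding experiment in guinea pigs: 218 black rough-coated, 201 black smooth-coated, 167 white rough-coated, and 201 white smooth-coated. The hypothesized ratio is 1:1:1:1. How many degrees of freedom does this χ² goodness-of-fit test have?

A goodness-of-fit test with 4 phenotype classes has df = 4 − 1 = 3.

3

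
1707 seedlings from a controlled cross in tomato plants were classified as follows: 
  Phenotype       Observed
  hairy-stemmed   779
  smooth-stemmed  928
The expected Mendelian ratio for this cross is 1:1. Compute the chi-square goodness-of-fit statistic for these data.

The 1:1 ratio has 2 parts, so with N = 1707 the expected counts are:
  hairy-stemmed: 1707 × 1/2 = 853.5
  smooth-stemmed: 1707 × 1/2 = 853.5
χ² = Σ (O − E)² / E
  hairy-stemmed: (779 − 853.5)² / 853.5 = 6.5029
  smooth-stemmed: (928 − 853.5)² / 853.5 = 6.5029
χ² = 6.5029 + 6.5029 = 13.0058 ≈ 13.006

13.006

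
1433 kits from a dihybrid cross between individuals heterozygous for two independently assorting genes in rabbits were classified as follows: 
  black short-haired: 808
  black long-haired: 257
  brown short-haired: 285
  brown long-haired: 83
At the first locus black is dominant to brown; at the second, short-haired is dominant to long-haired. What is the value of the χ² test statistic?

1.984

A dihybrid F₂ with independent assortment and complete dominance at both loci gives a 9:3:3:1 phenotypic ratio.
Total ratio parts = 16. Expected numbers out of 1433:
  black short-haired: 1433 × 9/16 = 806.0625
  black long-haired: 1433 × 3/16 = 268.6875
  brown short-haired: 1433 × 3/16 = 268.6875
  brown long-haired: 1433 × 1/16 = 89.5625
χ² = Σ (O − E)² / E
  black short-haired: (808 − 806.0625)² / 806.0625 = 0.0047
  black long-haired: (257 − 268.6875)² / 268.6875 = 0.5084
  brown short-haired: (285 − 268.6875)² / 268.6875 = 0.9904
  brown long-haired: (83 − 89.5625)² / 89.5625 = 0.4809
χ² = 0.0047 + 0.5084 + 0.9904 + 0.4809 = 1.9844 ≈ 1.984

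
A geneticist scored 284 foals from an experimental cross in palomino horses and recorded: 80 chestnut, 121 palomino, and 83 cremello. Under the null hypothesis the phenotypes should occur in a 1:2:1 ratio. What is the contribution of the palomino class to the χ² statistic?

3.106

Under the 1:2:1 hypothesis (Σ ratio = 4, N = 284):
  chestnut: 284 × 1/4 = 71
  palomino: 284 × 2/4 = 142
  cremello: 284 × 1/4 = 71
Contribution of palomino: (121 − 142)² / 142 = 3.1056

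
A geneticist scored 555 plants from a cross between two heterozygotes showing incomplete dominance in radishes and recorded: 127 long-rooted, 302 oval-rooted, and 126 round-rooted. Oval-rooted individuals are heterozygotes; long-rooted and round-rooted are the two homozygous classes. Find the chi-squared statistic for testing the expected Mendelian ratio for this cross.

4.330

With incomplete dominance, a heterozygote × heterozygote cross gives a 1:2:1 phenotypic ratio.
Total ratio parts = 4. Expected numbers out of 555:
  long-rooted: 555 × 1/4 = 138.75
  oval-rooted: 555 × 2/4 = 277.5
  round-rooted: 555 × 1/4 = 138.75
χ² = Σ (O − E)² / E
  long-rooted: (127 − 138.75)² / 138.75 = 0.9950
  oval-rooted: (302 − 277.5)² / 277.5 = 2.1631
  round-rooted: (126 − 138.75)² / 138.75 = 1.1716
χ² = 0.9950 + 2.1631 + 1.1716 = 4.3297 ≈ 4.330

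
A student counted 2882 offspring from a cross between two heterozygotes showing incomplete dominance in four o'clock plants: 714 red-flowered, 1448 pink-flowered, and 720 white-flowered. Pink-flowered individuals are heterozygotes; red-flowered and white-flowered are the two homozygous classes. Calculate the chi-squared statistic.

0.093

With incomplete dominance, a heterozygote × heterozygote cross gives a 1:2:1 phenotypic ratio.
Expected counts for N = 2882 under a 1:2:1 ratio (total parts = 4):
  red-flowered: 2882 × 1/4 = 720.5
  pink-flowered: 2882 × 2/4 = 1441
  white-flowered: 2882 × 1/4 = 720.5
χ² = Σ (O − E)² / E
  red-flowered: (714 − 720.5)² / 720.5 = 0.0586
  pink-flowered: (1448 − 1441)² / 1441 = 0.0340
  white-flowered: (720 − 720.5)² / 720.5 = 0.0003
χ² = 0.0586 + 0.0340 + 0.0003 = 0.0929 ≈ 0.093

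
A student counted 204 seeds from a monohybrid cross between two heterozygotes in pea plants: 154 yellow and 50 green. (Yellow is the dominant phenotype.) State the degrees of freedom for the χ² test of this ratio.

1

For a monohybrid cross between heterozygotes with complete dominance, the expected phenotypic ratio is 3:1.
A goodness-of-fit test with 2 phenotype classes has df = 2 − 1 = 1.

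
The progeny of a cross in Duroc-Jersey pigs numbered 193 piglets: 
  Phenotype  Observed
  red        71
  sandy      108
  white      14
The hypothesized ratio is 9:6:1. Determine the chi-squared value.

Under the 9:6:1 hypothesis (Σ ratio = 16, N = 193):
  red: 193 × 9/16 = 108.5625
  sandy: 193 × 6/16 = 72.375
  white: 193 × 1/16 = 12.0625
χ² = Σ (O − E)² / E
  red: (71 − 108.5625)² / 108.5625 = 12.9966
  sandy: (108 − 72.375)² / 72.375 = 17.5356
  white: (14 − 12.0625)² / 12.0625 = 0.3112
χ² = 12.9966 + 17.5356 + 0.3112 = 30.8434 ≈ 30.843

30.843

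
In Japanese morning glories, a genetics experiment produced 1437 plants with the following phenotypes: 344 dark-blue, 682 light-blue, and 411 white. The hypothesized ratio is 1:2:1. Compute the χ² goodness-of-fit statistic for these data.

9.956

Total ratio parts = 4. Expected numbers out of 1437:
  dark-blue: 1437 × 1/4 = 359.25
  light-blue: 1437 × 2/4 = 718.5
  white: 1437 × 1/4 = 359.25
χ² = Σ (O − E)² / E
  dark-blue: (344 − 359.25)² / 359.25 = 0.6474
  light-blue: (682 − 718.5)² / 718.5 = 1.8542
  white: (411 − 359.25)² / 359.25 = 7.4546
χ² = 0.6474 + 1.8542 + 7.4546 = 9.9562 ≈ 9.956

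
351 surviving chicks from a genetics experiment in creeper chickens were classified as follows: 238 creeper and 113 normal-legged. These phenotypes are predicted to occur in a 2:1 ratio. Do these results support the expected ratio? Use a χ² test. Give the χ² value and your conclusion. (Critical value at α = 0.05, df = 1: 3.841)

0.205; consistent

Total ratio parts = 3. Expected numbers out of 351:
  creeper: 351 × 2/3 = 234
  normal-legged: 351 × 1/3 = 117
χ² = Σ (O − E)² / E
  creeper: (238 − 234)² / 234 = 0.0684
  normal-legged: (113 − 117)² / 117 = 0.1368
χ² = 0.0684 + 0.1368 = 0.2052 ≈ 0.205
Degrees of freedom = 2 − 1 = 1; critical value at α = 0.05 is 3.841.
Since 0.205 < 3.841, we fail to reject the null hypothesis — the data are consistent with the 2:1 ratio.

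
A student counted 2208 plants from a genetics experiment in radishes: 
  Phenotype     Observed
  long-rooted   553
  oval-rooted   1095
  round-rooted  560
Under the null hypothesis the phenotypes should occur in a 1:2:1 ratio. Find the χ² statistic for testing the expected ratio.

0.191

Under the 1:2:1 hypothesis (Σ ratio = 4, N = 2208):
  long-rooted: 2208 × 1/4 = 552
  oval-rooted: 2208 × 2/4 = 1104
  round-rooted: 2208 × 1/4 = 552
χ² = Σ (O − E)² / E
  long-rooted: (553 − 552)² / 552 = 0.0018
  oval-rooted: (1095 − 1104)² / 1104 = 0.0734
  round-rooted: (560 − 552)² / 552 = 0.1159
χ² = 0.0018 + 0.0734 + 0.1159 = 0.1911 ≈ 0.191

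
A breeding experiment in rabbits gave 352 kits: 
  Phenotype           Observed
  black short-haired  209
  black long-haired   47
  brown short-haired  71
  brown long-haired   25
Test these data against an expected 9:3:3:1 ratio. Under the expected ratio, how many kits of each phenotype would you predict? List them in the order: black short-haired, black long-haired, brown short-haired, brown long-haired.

198, 66, 66, 22

Total ratio parts = 16. Expected numbers out of 352:
  black short-haired: 352 × 9/16 = 198
  black long-haired: 352 × 3/16 = 66
  brown short-haired: 352 × 3/16 = 66
  brown long-haired: 352 × 1/16 = 22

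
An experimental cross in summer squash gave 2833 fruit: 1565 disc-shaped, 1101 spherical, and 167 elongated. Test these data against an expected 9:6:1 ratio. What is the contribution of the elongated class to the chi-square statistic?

Expected counts for N = 2833 under a 9:6:1 ratio (total parts = 16):
  disc-shaped: 2833 × 9/16 = 1593.5625
  spherical: 2833 × 6/16 = 1062.375
  elongated: 2833 × 1/16 = 177.0625
Contribution of elongated: (167 − 177.0625)² / 177.0625 = 0.5719

0.572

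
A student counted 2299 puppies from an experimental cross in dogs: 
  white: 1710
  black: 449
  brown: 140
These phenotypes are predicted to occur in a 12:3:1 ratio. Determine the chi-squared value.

0.959

The 12:3:1 ratio has 16 parts, so with N = 2299 the expected counts are:
  white: 2299 × 12/16 = 1724.25
  black: 2299 × 3/16 = 431.0625
  brown: 2299 × 1/16 = 143.6875
χ² = Σ (O − E)² / E
  white: (1710 − 1724.25)² / 1724.25 = 0.1178
  black: (449 − 431.0625)² / 431.0625 = 0.7464
  brown: (140 − 143.6875)² / 143.6875 = 0.0946
χ² = 0.1178 + 0.7464 + 0.0946 = 0.9588 ≈ 0.959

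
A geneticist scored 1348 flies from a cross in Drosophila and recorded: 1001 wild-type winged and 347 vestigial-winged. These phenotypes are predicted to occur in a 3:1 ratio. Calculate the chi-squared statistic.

0.396

Under the 3:1 hypothesis (Σ ratio = 4, N = 1348):
  wild-type winged: 1348 × 3/4 = 1011
  vestigial-winged: 1348 × 1/4 = 337
χ² = Σ (O − E)² / E
  wild-type winged: (1001 − 1011)² / 1011 = 0.0989
  vestigial-winged: (347 − 337)² / 337 = 0.2967
χ² = 0.0989 + 0.2967 = 0.3956 ≈ 0.396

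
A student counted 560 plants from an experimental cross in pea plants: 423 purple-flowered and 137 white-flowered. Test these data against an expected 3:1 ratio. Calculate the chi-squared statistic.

Expected counts for N = 560 under a 3:1 ratio (total parts = 4):
  purple-flowered: 560 × 3/4 = 420
  white-flowered: 560 × 1/4 = 140
χ² = Σ (O − E)² / E
  purple-flowered: (423 − 420)² / 420 = 0.0214
  white-flowered: (137 − 140)² / 140 = 0.0643
χ² = 0.0214 + 0.0643 = 0.0857 ≈ 0.086

0.086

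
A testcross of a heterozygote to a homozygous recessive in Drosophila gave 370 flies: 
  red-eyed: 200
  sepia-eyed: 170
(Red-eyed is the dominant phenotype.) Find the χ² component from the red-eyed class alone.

A testcross of a heterozygote (Aa × aa) gives a 1:1 phenotypic ratio.
Total ratio parts = 2. Expected numbers out of 370:
  red-eyed: 370 × 1/2 = 185
  sepia-eyed: 370 × 1/2 = 185
Contribution of red-eyed: (200 − 185)² / 185 = 1.2162

1.216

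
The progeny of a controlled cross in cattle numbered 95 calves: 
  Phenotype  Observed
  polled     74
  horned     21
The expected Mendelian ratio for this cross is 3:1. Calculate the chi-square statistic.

Total ratio parts = 4. Expected numbers out of 95:
  polled: 95 × 3/4 = 71.25
  horned: 95 × 1/4 = 23.75
χ² = Σ (O − E)² / E
  polled: (74 − 71.25)² / 71.25 = 0.1061
  horned: (21 − 23.75)² / 23.75 = 0.3184
χ² = 0.1061 + 0.3184 = 0.4245 ≈ 0.425

0.425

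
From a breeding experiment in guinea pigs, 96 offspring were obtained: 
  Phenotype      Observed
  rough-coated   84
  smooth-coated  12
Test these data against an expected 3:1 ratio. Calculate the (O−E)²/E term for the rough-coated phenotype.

The 3:1 ratio has 4 parts, so with N = 96 the expected counts are:
  rough-coated: 96 × 3/4 = 72
  smooth-coated: 96 × 1/4 = 24
Contribution of rough-coated: (84 − 72)² / 72 = 2.0000

2.000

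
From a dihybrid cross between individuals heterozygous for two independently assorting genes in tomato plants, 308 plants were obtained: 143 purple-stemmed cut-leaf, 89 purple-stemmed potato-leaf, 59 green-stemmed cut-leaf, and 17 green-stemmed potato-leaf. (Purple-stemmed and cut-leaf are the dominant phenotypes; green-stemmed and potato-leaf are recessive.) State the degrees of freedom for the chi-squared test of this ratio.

3

A dihybrid F₂ with independent assortment and complete dominance at both loci gives a 9:3:3:1 phenotypic ratio.
A goodness-of-fit test with 4 phenotype classes has df = 4 − 1 = 3.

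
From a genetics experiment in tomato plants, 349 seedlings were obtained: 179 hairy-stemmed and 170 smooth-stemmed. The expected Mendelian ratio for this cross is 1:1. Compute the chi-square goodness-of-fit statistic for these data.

0.232

Under the 1:1 hypothesis (Σ ratio = 2, N = 349):
  hairy-stemmed: 349 × 1/2 = 174.5
  smooth-stemmed: 349 × 1/2 = 174.5
χ² = Σ (O − E)² / E
  hairy-stemmed: (179 − 174.5)² / 174.5 = 0.1160
  smooth-stemmed: (170 − 174.5)² / 174.5 = 0.1160
χ² = 0.1160 + 0.1160 = 0.232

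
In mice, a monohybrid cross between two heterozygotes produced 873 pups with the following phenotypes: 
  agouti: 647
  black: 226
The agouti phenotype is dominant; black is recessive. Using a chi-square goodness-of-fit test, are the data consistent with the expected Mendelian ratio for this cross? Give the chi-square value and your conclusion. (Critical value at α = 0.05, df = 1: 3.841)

For a monohybrid cross between heterozygotes with complete dominance, the expected phenotypic ratio is 3:1.
The 3:1 ratio has 4 parts, so with N = 873 the expected counts are:
  agouti: 873 × 3/4 = 654.75
  black: 873 × 1/4 = 218.25
χ² = Σ (O − E)² / E
  agouti: (647 − 654.75)² / 654.75 = 0.0917
  black: (226 − 218.25)² / 218.25 = 0.2752
χ² = 0.0917 + 0.2752 = 0.3669 ≈ 0.367
Degrees of freedom = 2 − 1 = 1; critical value at α = 0.05 is 3.841.
Since 0.367 < 3.841, we fail to reject the null hypothesis — the data are consistent with the 3:1 ratio.

0.367; consistent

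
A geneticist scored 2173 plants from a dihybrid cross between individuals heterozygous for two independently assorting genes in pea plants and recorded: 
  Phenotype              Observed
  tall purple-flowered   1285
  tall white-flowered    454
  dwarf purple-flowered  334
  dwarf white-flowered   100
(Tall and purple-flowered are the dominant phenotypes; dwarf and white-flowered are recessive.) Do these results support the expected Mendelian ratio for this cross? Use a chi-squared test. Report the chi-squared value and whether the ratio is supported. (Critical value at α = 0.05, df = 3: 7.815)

31.216; not consistent

A dihybrid F₂ with independent assortment and complete dominance at both loci gives a 9:3:3:1 phenotypic ratio.
The 9:3:3:1 ratio has 16 parts, so with N = 2173 the expected counts are:
  tall purple-flowered: 2173 × 9/16 = 1222.3125
  tall white-flowered: 2173 × 3/16 = 407.4375
  dwarf purple-flowered: 2173 × 3/16 = 407.4375
  dwarf white-flowered: 2173 × 1/16 = 135.8125
χ² = Σ (O − E)² / E
  tall purple-flowered: (1285 − 1222.3125)² / 1222.3125 = 3.2150
  tall white-flowered: (454 − 407.4375)² / 407.4375 = 5.3212
  dwarf purple-flowered: (334 − 407.4375)² / 407.4375 = 13.2365
  dwarf white-flowered: (100 − 135.8125)² / 135.8125 = 9.4434
χ² = 3.2150 + 5.3212 + 13.2365 + 9.4434 = 31.2161 ≈ 31.216
Degrees of freedom = 4 − 1 = 3; critical value at α = 0.05 is 7.815.
Since 31.216 > 7.815, we reject the null hypothesis — the data do not fit the 9:3:3:1 ratio.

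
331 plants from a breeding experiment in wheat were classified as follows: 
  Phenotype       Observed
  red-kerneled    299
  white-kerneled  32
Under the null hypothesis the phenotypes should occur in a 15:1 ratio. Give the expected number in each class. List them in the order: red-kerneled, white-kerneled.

310.3125, 20.6875

The 15:1 ratio has 16 parts, so with N = 331 the expected counts are:
  red-kerneled: 331 × 15/16 = 310.3125
  white-kerneled: 331 × 1/16 = 20.6875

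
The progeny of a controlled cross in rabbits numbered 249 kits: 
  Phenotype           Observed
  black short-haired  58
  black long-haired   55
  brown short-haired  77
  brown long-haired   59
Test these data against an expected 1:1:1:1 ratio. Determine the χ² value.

The 1:1:1:1 ratio has 4 parts, so with N = 249 the expected counts are:
  black short-haired: 249 × 1/4 = 62.25
  black long-haired: 249 × 1/4 = 62.25
  brown short-haired: 249 × 1/4 = 62.25
  brown long-haired: 249 × 1/4 = 62.25
χ² = Σ (O − E)² / E
  black short-haired: (58 − 62.25)² / 62.25 = 0.2902
  black long-haired: (55 − 62.25)² / 62.25 = 0.8444
  brown short-haired: (77 − 62.25)² / 62.25 = 3.4950
  brown long-haired: (59 − 62.25)² / 62.25 = 0.1697
χ² = 0.2902 + 0.8444 + 3.4950 + 0.1697 = 4.7993 ≈ 4.799

4.799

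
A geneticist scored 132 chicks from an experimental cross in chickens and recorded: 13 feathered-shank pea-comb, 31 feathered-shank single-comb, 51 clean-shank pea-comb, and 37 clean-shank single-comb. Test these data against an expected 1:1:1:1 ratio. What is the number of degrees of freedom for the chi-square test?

3

A goodness-of-fit test with 4 phenotype classes has df = 4 − 1 = 3.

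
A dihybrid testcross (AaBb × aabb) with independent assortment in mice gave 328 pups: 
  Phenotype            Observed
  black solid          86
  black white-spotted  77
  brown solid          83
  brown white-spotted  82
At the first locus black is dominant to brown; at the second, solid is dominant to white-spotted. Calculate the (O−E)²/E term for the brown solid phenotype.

0.012

A dihybrid testcross with independent assortment gives a 1:1:1:1 ratio.
Total ratio parts = 4. Expected numbers out of 328:
  black solid: 328 × 1/4 = 82
  black white-spotted: 328 × 1/4 = 82
  brown solid: 328 × 1/4 = 82
  brown white-spotted: 328 × 1/4 = 82
Contribution of brown solid: (83 − 82)² / 82 = 0.0122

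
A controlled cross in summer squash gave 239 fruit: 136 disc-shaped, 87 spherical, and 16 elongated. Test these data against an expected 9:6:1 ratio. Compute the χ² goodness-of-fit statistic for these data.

0.171

Under the 9:6:1 hypothesis (Σ ratio = 16, N = 239):
  disc-shaped: 239 × 9/16 = 134.4375
  spherical: 239 × 6/16 = 89.625
  elongated: 239 × 1/16 = 14.9375
χ² = Σ (O − E)² / E
  disc-shaped: (136 − 134.4375)² / 134.4375 = 0.0182
  spherical: (87 − 89.625)² / 89.625 = 0.0769
  elongated: (16 − 14.9375)² / 14.9375 = 0.0756
χ² = 0.0182 + 0.0769 + 0.0756 = 0.1707 ≈ 0.171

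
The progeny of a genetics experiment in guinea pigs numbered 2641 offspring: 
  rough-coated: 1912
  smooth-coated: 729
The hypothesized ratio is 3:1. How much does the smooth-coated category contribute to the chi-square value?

7.159

Expected counts for N = 2641 under a 3:1 ratio (total parts = 4):
  rough-coated: 2641 × 3/4 = 1980.75
  smooth-coated: 2641 × 1/4 = 660.25
Contribution of smooth-coated: (729 − 660.25)² / 660.25 = 7.1587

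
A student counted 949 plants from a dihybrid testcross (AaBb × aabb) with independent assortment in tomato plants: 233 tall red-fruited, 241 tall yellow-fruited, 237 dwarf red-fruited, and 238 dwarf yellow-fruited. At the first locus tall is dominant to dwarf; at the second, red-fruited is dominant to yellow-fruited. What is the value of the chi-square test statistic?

0.138

A dihybrid testcross with independent assortment gives a 1:1:1:1 ratio.
Total ratio parts = 4. Expected numbers out of 949:
  tall red-fruited: 949 × 1/4 = 237.25
  tall yellow-fruited: 949 × 1/4 = 237.25
  dwarf red-fruited: 949 × 1/4 = 237.25
  dwarf yellow-fruited: 949 × 1/4 = 237.25
χ² = Σ (O − E)² / E
  tall red-fruited: (233 − 237.25)² / 237.25 = 0.0761
  tall yellow-fruited: (241 − 237.25)² / 237.25 = 0.0593
  dwarf red-fruited: (237 − 237.25)² / 237.25 = 0.0003
  dwarf yellow-fruited: (238 − 237.25)² / 237.25 = 0.0024
χ² = 0.0761 + 0.0593 + 0.0003 + 0.0024 = 0.1381 ≈ 0.138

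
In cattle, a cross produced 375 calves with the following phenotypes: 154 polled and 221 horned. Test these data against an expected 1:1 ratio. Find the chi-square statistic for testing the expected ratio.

Under the 1:1 hypothesis (Σ ratio = 2, N = 375):
  polled: 375 × 1/2 = 187.5
  horned: 375 × 1/2 = 187.5
χ² = Σ (O − E)² / E
  polled: (154 − 187.5)² / 187.5 = 5.9853
  horned: (221 − 187.5)² / 187.5 = 5.9853
χ² = 5.9853 + 5.9853 = 11.9706 ≈ 11.971

11.971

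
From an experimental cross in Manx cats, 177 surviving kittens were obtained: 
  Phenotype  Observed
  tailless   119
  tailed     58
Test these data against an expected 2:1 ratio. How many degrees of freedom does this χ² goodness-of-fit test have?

A goodness-of-fit test with 2 phenotype classes has df = 2 − 1 = 1.

1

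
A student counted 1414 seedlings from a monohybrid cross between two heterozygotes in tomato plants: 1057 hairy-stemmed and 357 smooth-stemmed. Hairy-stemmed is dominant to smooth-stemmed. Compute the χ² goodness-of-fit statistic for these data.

0.046

For a monohybrid cross between heterozygotes with complete dominance, the expected phenotypic ratio is 3:1.
The 3:1 ratio has 4 parts, so with N = 1414 the expected counts are:
  hairy-stemmed: 1414 × 3/4 = 1060.5
  smooth-stemmed: 1414 × 1/4 = 353.5
χ² = Σ (O − E)² / E
  hairy-stemmed: (1057 − 1060.5)² / 1060.5 = 0.0116
  smooth-stemmed: (357 − 353.5)² / 353.5 = 0.0347
χ² = 0.0116 + 0.0347 = 0.0463 ≈ 0.046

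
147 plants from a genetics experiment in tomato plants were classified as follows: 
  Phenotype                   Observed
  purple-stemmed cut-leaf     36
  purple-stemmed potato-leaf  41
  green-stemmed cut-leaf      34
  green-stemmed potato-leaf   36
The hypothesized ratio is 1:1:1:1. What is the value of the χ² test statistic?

0.728

Expected counts for N = 147 under a 1:1:1:1 ratio (total parts = 4):
  purple-stemmed cut-leaf: 147 × 1/4 = 36.75
  purple-stemmed potato-leaf: 147 × 1/4 = 36.75
  green-stemmed cut-leaf: 147 × 1/4 = 36.75
  green-stemmed potato-leaf: 147 × 1/4 = 36.75
χ² = Σ (O − E)² / E
  purple-stemmed cut-leaf: (36 − 36.75)² / 36.75 = 0.0153
  purple-stemmed potato-leaf: (41 − 36.75)² / 36.75 = 0.4915
  green-stemmed cut-leaf: (34 − 36.75)² / 36.75 = 0.2058
  green-stemmed potato-leaf: (36 − 36.75)² / 36.75 = 0.0153
χ² = 0.0153 + 0.4915 + 0.2058 + 0.0153 = 0.7279 ≈ 0.728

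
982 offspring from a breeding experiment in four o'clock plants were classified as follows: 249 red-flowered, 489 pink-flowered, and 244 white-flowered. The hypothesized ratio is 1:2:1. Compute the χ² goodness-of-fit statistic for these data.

0.067

Total ratio parts = 4. Expected numbers out of 982:
  red-flowered: 982 × 1/4 = 245.5
  pink-flowered: 982 × 2/4 = 491
  white-flowered: 982 × 1/4 = 245.5
χ² = Σ (O − E)² / E
  red-flowered: (249 − 245.5)² / 245.5 = 0.0499
  pink-flowered: (489 − 491)² / 491 = 0.0081
  white-flowered: (244 − 245.5)² / 245.5 = 0.0092
χ² = 0.0499 + 0.0081 + 0.0092 = 0.0672 ≈ 0.067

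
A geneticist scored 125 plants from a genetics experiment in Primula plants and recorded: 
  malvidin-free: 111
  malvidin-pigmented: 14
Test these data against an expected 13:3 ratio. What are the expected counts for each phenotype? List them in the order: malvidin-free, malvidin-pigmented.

101.5625, 23.4375

Expected counts for N = 125 under a 13:3 ratio (total parts = 16):
  malvidin-free: 125 × 13/16 = 101.5625
  malvidin-pigmented: 125 × 3/16 = 23.4375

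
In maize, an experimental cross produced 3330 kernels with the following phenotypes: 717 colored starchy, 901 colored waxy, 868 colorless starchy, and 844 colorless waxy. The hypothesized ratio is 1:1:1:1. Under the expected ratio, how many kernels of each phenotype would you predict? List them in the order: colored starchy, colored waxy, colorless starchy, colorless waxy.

832.5, 832.5, 832.5, 832.5

Expected counts for N = 3330 under a 1:1:1:1 ratio (total parts = 4):
  colored starchy: 3330 × 1/4 = 832.5
  colored waxy: 3330 × 1/4 = 832.5
  colorless starchy: 3330 × 1/4 = 832.5
  colorless waxy: 3330 × 1/4 = 832.5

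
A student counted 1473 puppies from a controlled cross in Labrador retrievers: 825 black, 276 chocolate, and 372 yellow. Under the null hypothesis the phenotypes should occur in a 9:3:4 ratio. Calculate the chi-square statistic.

Total ratio parts = 16. Expected numbers out of 1473:
  black: 1473 × 9/16 = 828.5625
  chocolate: 1473 × 3/16 = 276.1875
  yellow: 1473 × 4/16 = 368.25
χ² = Σ (O − E)² / E
  black: (825 − 828.5625)² / 828.5625 = 0.0153
  chocolate: (276 − 276.1875)² / 276.1875 = 0.0001
  yellow: (372 − 368.25)² / 368.25 = 0.0382
χ² = 0.0153 + 0.0001 + 0.0382 = 0.0536 ≈ 0.054

0.054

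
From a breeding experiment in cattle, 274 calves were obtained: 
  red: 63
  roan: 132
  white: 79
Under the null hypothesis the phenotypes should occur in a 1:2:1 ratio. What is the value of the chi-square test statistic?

2.234

Under the 1:2:1 hypothesis (Σ ratio = 4, N = 274):
  red: 274 × 1/4 = 68.5
  roan: 274 × 2/4 = 137
  white: 274 × 1/4 = 68.5
χ² = Σ (O − E)² / E
  red: (63 − 68.5)² / 68.5 = 0.4416
  roan: (132 − 137)² / 137 = 0.1825
  white: (79 − 68.5)² / 68.5 = 1.6095
χ² = 0.4416 + 0.1825 + 1.6095 = 2.2336 ≈ 2.234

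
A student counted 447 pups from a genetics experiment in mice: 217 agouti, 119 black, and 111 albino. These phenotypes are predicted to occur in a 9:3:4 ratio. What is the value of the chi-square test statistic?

The 9:3:4 ratio has 16 parts, so with N = 447 the expected counts are:
  agouti: 447 × 9/16 = 251.4375
  black: 447 × 3/16 = 83.8125
  albino: 447 × 4/16 = 111.75
χ² = Σ (O − E)² / E
  agouti: (217 − 251.4375)² / 251.4375 = 4.7166
  black: (119 − 83.8125)² / 83.8125 = 14.7730
  albino: (111 − 111.75)² / 111.75 = 0.0050
χ² = 4.7166 + 14.7730 + 0.0050 = 19.4946 ≈ 19.495

19.495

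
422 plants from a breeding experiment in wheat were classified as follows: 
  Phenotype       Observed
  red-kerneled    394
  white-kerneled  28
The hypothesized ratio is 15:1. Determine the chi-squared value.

Under the 15:1 hypothesis (Σ ratio = 16, N = 422):
  red-kerneled: 422 × 15/16 = 395.625
  white-kerneled: 422 × 1/16 = 26.375
χ² = Σ (O − E)² / E
  red-kerneled: (394 − 395.625)² / 395.625 = 0.0067
  white-kerneled: (28 − 26.375)² / 26.375 = 0.1001
χ² = 0.0067 + 0.1001 = 0.1068 ≈ 0.107

0.107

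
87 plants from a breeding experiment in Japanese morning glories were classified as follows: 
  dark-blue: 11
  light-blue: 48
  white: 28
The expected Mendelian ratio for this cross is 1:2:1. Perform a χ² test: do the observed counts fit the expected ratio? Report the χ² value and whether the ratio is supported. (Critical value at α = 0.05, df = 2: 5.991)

7.575; not consistent

Expected counts for N = 87 under a 1:2:1 ratio (total parts = 4):
  dark-blue: 87 × 1/4 = 21.75
  light-blue: 87 × 2/4 = 43.5
  white: 87 × 1/4 = 21.75
χ² = Σ (O − E)² / E
  dark-blue: (11 − 21.75)² / 21.75 = 5.3132
  light-blue: (48 − 43.5)² / 43.5 = 0.4655
  white: (28 − 21.75)² / 21.75 = 1.7960
χ² = 5.3132 + 0.4655 + 1.7960 = 7.5747 ≈ 7.575
Degrees of freedom = 3 − 1 = 2; critical value at α = 0.05 is 5.991.
Since 7.575 > 5.991, we reject the null hypothesis — the data do not fit the 1:2:1 ratio.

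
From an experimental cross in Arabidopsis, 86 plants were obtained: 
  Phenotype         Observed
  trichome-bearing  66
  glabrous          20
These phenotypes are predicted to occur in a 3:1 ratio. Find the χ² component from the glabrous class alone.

Under the 3:1 hypothesis (Σ ratio = 4, N = 86):
  trichome-bearing: 86 × 3/4 = 64.5
  glabrous: 86 × 1/4 = 21.5
Contribution of glabrous: (20 − 21.5)² / 21.5 = 0.1047

0.105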